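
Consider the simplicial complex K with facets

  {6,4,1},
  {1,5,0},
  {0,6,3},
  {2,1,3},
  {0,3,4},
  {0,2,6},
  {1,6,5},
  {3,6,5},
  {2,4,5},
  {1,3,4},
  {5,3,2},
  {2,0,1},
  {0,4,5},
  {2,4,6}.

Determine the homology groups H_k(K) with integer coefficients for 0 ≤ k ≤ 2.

Fix the vertex order 0 < 1 < 2 < 3 < 4 < 5 < 6 and write every simplex with vertices in increasing order. Then dim K = 2 and the simplices of K are:

  0-simplices (7): [0], [1], [2], [3], [4], [5], [6]
  1-simplices (21): [0,1], [0,2], [0,3], [0,4], [0,5], [0,6], [1,2], [1,3], [1,4], [1,5], [1,6], [2,3], [2,4], [2,5], [2,6], [3,4], [3,5], [3,6], [4,5], [4,6], [5,6]
  2-simplices (14): [0,1,2], [0,1,5], [0,2,6], [0,3,4], [0,3,6], [0,4,5], [1,2,3], [1,3,4], [1,4,6], [1,5,6], [2,3,5], [2,4,5], [2,4,6], [3,5,6]

Hence C_0 ≅ Z^7, C_1 ≅ Z^21, C_2 ≅ Z^14.

Boundary ∂_1: C_1 → C_0 is given by ∂[p,q] = [q] − [p]. For instance
  ∂[0,4] = [4] − [0].
The resulting 7×21 matrix has rank 6, and its Smith normal form has invariant factors (1,1,1,1,1,1).

Boundary ∂_2: C_2 → C_1 maps a triangle to the signed sum of its edges. For instance
  ∂[0,1,5] = [1,5] − [0,5] + [0,1],
  ∂[2,4,6] = [4,6] − [2,6] + [2,4].
The 21×14 boundary matrix has rank 13 and Smith normal form diag(1,1,1,1,1,1,1,1,1,1,1,1,1).

From H_k ≅ ker(∂_k) / im(∂_{k+1}) we obtain:

  H_0: rank C_0 − rank ∂_1 = 7 − 6 = 1, and the invariant factors of ∂_1 are all 1, so H_0 ≅ Z.
  H_1: rank ker ∂_1 − rank ∂_2 = (21 − 6) − 13 = 2, and the invariant factors of ∂_2 are all 1, so H_1 ≅ Z^2.
  H_2: rank ker ∂_2 − rank ∂_3 = (14 − 13) − 0 = 1, and there is no ∂_3, so H_2 ≅ Z.

H_0 ≅ Z,  H_1 ≅ Z^2,  H_2 ≅ Z.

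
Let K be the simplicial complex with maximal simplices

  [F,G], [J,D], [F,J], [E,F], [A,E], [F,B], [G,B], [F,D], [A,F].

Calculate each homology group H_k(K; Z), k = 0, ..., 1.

H_0 ≅ Z,  H_1 ≅ Z^3.

K has 7 vertices, 9 edges.
rank ∂_0 = 0, rank ∂_1 = 6 ⇒ b_0 = 7 − 0 − 6 = 1; all invariant factors of ∂_1 are 1 so no torsion. So H_0 = Z.
rank ∂_1 = 6, rank ∂_2 = 0 ⇒ b_1 = 9 − 6 − 0 = 3. So H_1 = Z^3.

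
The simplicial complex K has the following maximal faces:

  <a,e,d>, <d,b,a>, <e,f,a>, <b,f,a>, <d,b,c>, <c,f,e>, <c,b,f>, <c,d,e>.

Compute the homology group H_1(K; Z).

H_1 ≅ 0.

K has 6 vertices, 12 edges, 8 triangles.
rank ∂_1 = 5, rank ∂_2 = 7 ⇒ b_1 = 12 − 5 − 7 = 0; all invariant factors of ∂_2 are 1 so no torsion. So H_1 = 0.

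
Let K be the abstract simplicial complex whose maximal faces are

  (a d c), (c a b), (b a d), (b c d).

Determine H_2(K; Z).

Take the total order a < b < c < d on the vertex set. Then K (dimension 2) consists of the simplices:

  0-simplices (4): a, b, c, d
  1-simplices (6): ab, ac, ad, bc, bd, cd
  2-simplices (4): abc, abd, acd, bcd

Hence C_0 ≅ Z^4, C_1 ≅ Z^6, C_2 ≅ Z^4.

Boundary ∂_1: C_1 → C_0 maps an edge to its endpoints' difference, ∂[p,q] = q − p. For instance
  ∂cd = d − c.
The resulting 4×6 matrix has rank 3, and its Smith normal form has invariant factors (1,1,1).

The boundary map ∂_2: C_2 → C_1 maps a triangle to the signed sum of its edges. For instance
  ∂acd = cd − ad + ac,
  ∂abd = bd − ad + ab.
The resulting 6×4 matrix has rank 3, and its Smith normal form has invariant factors (1,1,1).

From H_k ≅ ker(∂_k) / im(∂_{k+1}) we obtain:

  H_2: rank ker ∂_2 − rank ∂_3 = (4 − 3) − 0 = 1, and there is no ∂_3, so H_2 ≅ Z.

(K is a triangulation of the 2-sphere S^2.)

H_2 = Z.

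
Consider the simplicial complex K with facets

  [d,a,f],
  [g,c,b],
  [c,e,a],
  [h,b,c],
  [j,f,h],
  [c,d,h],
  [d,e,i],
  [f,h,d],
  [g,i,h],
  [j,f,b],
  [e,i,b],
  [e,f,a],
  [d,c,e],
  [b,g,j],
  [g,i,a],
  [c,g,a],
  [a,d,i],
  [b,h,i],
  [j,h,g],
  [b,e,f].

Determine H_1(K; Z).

H_1 = Z ⊕ Z/2.

Take the total order a < b < c < d < e < f < g < h < i < j on the vertex set. Then K (dimension 2) consists of the simplices:

  0-simplices (10): a, b, c, d, e, f, g, h, i, j
  1-simplices (30): ac, ad, ae, af, ag, ai, bc, be, bf, bg, bh, bi, bj, cd, ce, cg, ch, de, df, dh, di, ef, ei, fh, fj, gh, gi, gj, hi, hj
  2-simplices (20): ace, acg, adf, adi, aef, agi, bcg, bch, bef, bei, bfj, bgj, bhi, cde, cdh, dei, dfh, fhj, ghi, ghj

so the chain groups are C_0 ≅ Z^10, C_1 ≅ Z^30, C_2 ≅ Z^20.

∂_1: C_1 → C_0 maps an edge to its endpoints' difference, ∂[p,q] = q − p. For instance
  ∂ei = i − e.
As a 10×30 matrix over Z this has rank 9, with invariant factors (1,1,1,1,1,1,1,1,1).

Boundary ∂_2: C_2 → C_1 acts by ∂[p,q,r] = [q,r] − [p,r] + [p,q]. For instance
  ∂dei = ei − di + de,
  ∂adf = df − af + ad.
This gives a 30×20 integer matrix of rank 20; reducing to Smith normal form yields diagonal entries (1,1,1,1,1,1,1,1,1,1,1,1,1,1,1,1,1,1,1,2).

Reading off H_k = ker ∂_k / im ∂_{k+1}:

  H_1: rank ker ∂_1 − rank ∂_2 = (30 − 9) − 20 = 1, and ∂_2 has invariant factor 2 > 1, so H_1 ≅ Z ⊕ Z/2.

(K is a triangulation of the Klein bottle.)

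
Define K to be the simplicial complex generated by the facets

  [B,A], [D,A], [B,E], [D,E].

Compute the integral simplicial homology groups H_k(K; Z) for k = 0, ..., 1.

H_0 ≅ Z,  H_1 ≅ Z.

K has 4 vertices, 4 edges.
rank ∂_0 = 0, rank ∂_1 = 3 ⇒ b_0 = 4 − 0 − 3 = 1; all invariant factors of ∂_1 are 1 so no torsion. So H_0 = Z.
rank ∂_1 = 3, rank ∂_2 = 0 ⇒ b_1 = 4 − 3 − 0 = 1. So H_1 = Z.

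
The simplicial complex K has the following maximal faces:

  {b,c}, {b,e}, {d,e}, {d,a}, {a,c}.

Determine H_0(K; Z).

H_0 ≅ Z.

Fix the vertex order a < b < c < d < e and write every simplex with vertices in increasing order. Then dim K = 1 and the simplices of K are:

  0-simplices (5): a, b, c, d, e
  1-simplices (5): ac, ad, bc, be, de

so the chain groups are C_0 ≅ Z^5, C_1 ≅ Z^5.

Boundary ∂_1: C_1 → C_0 is given by ∂[p,q] = [q] − [p].
As a 5×5 matrix over Z this has rank 4, with invariant factors (1,1,1,1).

Reading off H_k = ker ∂_k / im ∂_{k+1}:

  H_0: rank C_0 − rank ∂_1 = 5 − 4 = 1, and the invariant factors of ∂_1 are all 1, so H_0 = Z.

(K is a triangulation of the circle S^1.)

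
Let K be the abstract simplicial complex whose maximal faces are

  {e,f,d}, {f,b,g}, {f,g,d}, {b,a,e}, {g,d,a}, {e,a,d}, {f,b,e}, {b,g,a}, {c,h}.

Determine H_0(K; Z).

H_0 ≅ Z^2.

K has 8 vertices, 13 edges, 8 triangles.
rank ∂_0 = 0, rank ∂_1 = 6 ⇒ b_0 = 8 − 0 − 6 = 2; all invariant factors of ∂_1 are 1 so no torsion. So H_0 = Z^2.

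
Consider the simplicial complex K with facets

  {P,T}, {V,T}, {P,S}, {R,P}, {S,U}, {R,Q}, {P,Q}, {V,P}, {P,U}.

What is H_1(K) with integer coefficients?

H_1 ≅ Z^3.

K has 7 vertices, 9 edges.
rank ∂_1 = 6, rank ∂_2 = 0 ⇒ b_1 = 9 − 6 − 0 = 3. So H_1 = Z^3.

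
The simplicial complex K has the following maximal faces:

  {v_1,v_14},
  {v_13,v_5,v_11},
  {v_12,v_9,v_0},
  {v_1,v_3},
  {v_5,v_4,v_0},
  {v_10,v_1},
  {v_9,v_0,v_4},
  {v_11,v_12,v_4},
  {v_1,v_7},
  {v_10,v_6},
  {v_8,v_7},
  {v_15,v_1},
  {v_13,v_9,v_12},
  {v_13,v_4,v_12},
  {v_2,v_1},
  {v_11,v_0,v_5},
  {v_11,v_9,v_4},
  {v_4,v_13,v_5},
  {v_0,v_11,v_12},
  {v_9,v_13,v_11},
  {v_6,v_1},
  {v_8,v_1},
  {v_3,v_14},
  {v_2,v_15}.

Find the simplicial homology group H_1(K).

H_1 = Z^4 ⊕ Z_2.

We work with the vertex ordering v_0 < v_1 < v_2 < v_3 < v_4 < v_5 < v_6 < v_7 < v_8 < v_9 < v_10 < v_11 < v_12 < v_13 < v_14 < v_15. The simplices of K, each written with vertices in increasing order, are:

  0-simplices (16): [v_0], [v_1], [v_2], [v_3], [v_4], [v_5], [v_6], [v_7], [v_8], [v_9], [v_10], [v_11], [v_12], [v_13], [v_14], [v_15]
  1-simplices (30): (30 of them)
  2-simplices (12): (12 of them)

Hence C_0 ≅ Z^16, C_1 ≅ Z^30, C_2 ≅ Z^12.

Boundary ∂_1: C_1 → C_0 is given by ∂[p,q] = [q] − [p]. For instance
  ∂[v_0,v_9] = [v_9] − [v_0].
As a 16×30 matrix over Z this has rank 14, with invariant factors (1,1,1,1,1,1,1,1,1,1,1,1,1,1).

∂_2: C_2 → C_1 maps a triangle to the signed sum of its edges. For instance
  ∂[v_5,v_11,v_13] = [v_11,v_13] − [v_5,v_13] + [v_5,v_11],
  ∂[v_0,v_11,v_12] = [v_11,v_12] − [v_0,v_12] + [v_0,v_11].
As a 30×12 matrix over Z this has rank 12, with invariant factors (1,1,1,1,1,1,1,1,1,1,1,2).

Reading off H_k = ker ∂_k / im ∂_{k+1}:

  H_1: rank ker ∂_1 − rank ∂_2 = (30 − 14) − 12 = 4, and ∂_2 has invariant factor 2 > 1, so H_1 ≅ Z^4 ⊕ Z_2.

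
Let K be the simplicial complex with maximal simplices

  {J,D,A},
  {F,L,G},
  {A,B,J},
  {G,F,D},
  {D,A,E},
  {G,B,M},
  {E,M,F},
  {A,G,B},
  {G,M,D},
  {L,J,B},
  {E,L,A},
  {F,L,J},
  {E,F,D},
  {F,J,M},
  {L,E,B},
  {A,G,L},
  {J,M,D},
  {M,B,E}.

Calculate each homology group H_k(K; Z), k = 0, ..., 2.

H_0 = Z,  H_1 = Z ⊕ Z_2,  H_2 = 0.

We work with the vertex ordering A < B < D < E < F < G < J < L < M. The simplices of K, each written with vertices in increasing order, are:

  0-simplices (9): A, B, D, E, F, G, J, L, M
  1-simplices (27): AB, AD, AE, AG, AJ, AL, BE, BG, BJ, BL, BM, DE, DF, DG, DJ, DM, EF, EL, EM, FG, FJ, FL, FM, GL, GM, JL, JM
  2-simplices (18): ABG, ABJ, ADE, ADJ, AEL, AGL, BEL, BEM, BGM, BJL, DEF, DFG, DGM, DJM, EFM, FGL, FJL, FJM

so the chain groups are C_0 ≅ Z^9, C_1 ≅ Z^27, C_2 ≅ Z^18.

The boundary map ∂_1: C_1 → C_0 is given by ∂[p,q] = [q] − [p]. For instance
  ∂DE = E − D.
As a 9×27 matrix over Z this has rank 8, with invariant factors (1,1,1,1,1,1,1,1).

∂_2: C_2 → C_1 maps a triangle to the signed sum of its edges. For instance
  ∂EFM = FM − EM + EF,
  ∂ADJ = DJ − AJ + AD.
As a 27×18 matrix over Z this has rank 18, with invariant factors (1,1,1,1,1,1,1,1,1,1,1,1,1,1,1,1,1,2).

Now H_k = ker ∂_k / im ∂_{k+1}, so:

  H_0: rank C_0 − rank ∂_1 = 9 − 8 = 1, and the invariant factors of ∂_1 are all 1, so H_0 ≅ Z.
  H_1: rank ker ∂_1 − rank ∂_2 = (27 − 8) − 18 = 1, and ∂_2 has invariant factor 2 > 1, so H_1 ≅ Z ⊕ Z_2.
  H_2: rank ker ∂_2 − rank ∂_3 = (18 − 18) − 0 = 0, and there is no ∂_3, so H_2 ≅ 0.

As a check, the Euler characteristic is 9 − 27 + 18 = 0, which agrees with 1 − 1 + 0 = 0.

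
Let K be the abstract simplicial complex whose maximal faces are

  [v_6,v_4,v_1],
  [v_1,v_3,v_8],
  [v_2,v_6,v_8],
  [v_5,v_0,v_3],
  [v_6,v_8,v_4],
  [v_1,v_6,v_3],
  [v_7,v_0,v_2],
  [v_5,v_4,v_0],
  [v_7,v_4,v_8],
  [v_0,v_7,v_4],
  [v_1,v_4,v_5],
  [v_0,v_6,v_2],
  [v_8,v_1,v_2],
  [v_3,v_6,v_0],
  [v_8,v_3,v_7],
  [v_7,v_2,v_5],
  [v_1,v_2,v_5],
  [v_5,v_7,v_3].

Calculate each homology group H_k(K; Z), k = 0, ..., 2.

Take the total order v_0 < v_1 < v_2 < v_3 < v_4 < v_5 < v_6 < v_7 < v_8 on the vertex set. Then K (dimension 2) consists of the simplices:

  0-simplices (9): [v_0], [v_1], [v_2], [v_3], [v_4], [v_5], [v_6], [v_7], [v_8]
  1-simplices (27): (27 of them)
  2-simplices (18): (18 of them)

giving chain groups C_0 ≅ Z^9, C_1 ≅ Z^27, C_2 ≅ Z^18.

Boundary ∂_1: C_1 → C_0 is given by ∂[p,q] = [q] − [p]. For instance
  ∂[v_3,v_8] = [v_8] − [v_3].
The 9×27 boundary matrix has rank 8 and Smith normal form diag(1,1,1,1,1,1,1,1).

∂_2: C_2 → C_1 acts by ∂[p,q,r] = [q,r] − [p,r] + [p,q]. For instance
  ∂[v_1,v_2,v_5] = [v_2,v_5] − [v_1,v_5] + [v_1,v_2],
  ∂[v_4,v_6,v_8] = [v_6,v_8] − [v_4,v_8] + [v_4,v_6].
The 27×18 boundary matrix has rank 18 and Smith normal form diag(1,1,1,1,1,1,1,1,1,1,1,1,1,1,1,1,1,2).

From H_k ≅ ker(∂_k) / im(∂_{k+1}) we obtain:

  H_0: rank C_0 − rank ∂_1 = 9 − 8 = 1, and the invariant factors of ∂_1 are all 1, so H_0 ≅ Z.
  H_1: rank ker ∂_1 − rank ∂_2 = (27 − 8) − 18 = 1, and ∂_2 has invariant factor 2 > 1, so H_1 ≅ Z ⊕ Z/2.
  H_2: rank ker ∂_2 − rank ∂_3 = (18 − 18) − 0 = 0, and there is no ∂_3, so H_2 ≅ 0.

H_0 = Z,  H_1 = Z ⊕ Z/2,  H_2 = 0.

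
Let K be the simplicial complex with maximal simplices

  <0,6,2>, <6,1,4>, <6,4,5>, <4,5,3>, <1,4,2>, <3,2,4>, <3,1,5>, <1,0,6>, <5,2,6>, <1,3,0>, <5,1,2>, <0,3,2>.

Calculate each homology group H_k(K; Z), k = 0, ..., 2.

Fix the vertex order 0 < 1 < 2 < 3 < 4 < 5 < 6 and write every simplex with vertices in increasing order. Then dim K = 2 and the simplices of K are:

  0-simplices (7): [0], [1], [2], [3], [4], [5], [6]
  1-simplices (18): [0,1], [0,2], [0,3], [0,6], [1,2], [1,3], [1,4], [1,5], [1,6], [2,3], [2,4], [2,5], [2,6], [3,4], [3,5], [4,5], [4,6], [5,6]
  2-simplices (12): [0,1,3], [0,1,6], [0,2,3], [0,2,6], [1,2,4], [1,2,5], [1,3,5], [1,4,6], [2,3,4], [2,5,6], [3,4,5], [4,5,6]

Hence C_0 ≅ Z^7, C_1 ≅ Z^18, C_2 ≅ Z^12.

∂_1: C_1 → C_0 sends each edge [p,q] (with p < q) to q − p. For instance
  ∂[2,5] = [5] − [2].
This gives a 7×18 integer matrix of rank 6; reducing to Smith normal form yields diagonal entries (1,1,1,1,1,1).

∂_2: C_2 → C_1 sends each 2-simplex [p,q,r] to [q,r] − [p,r] + [p,q]. For instance
  ∂[1,4,6] = [4,6] − [1,6] + [1,4],
  ∂[2,3,4] = [3,4] − [2,4] + [2,3].
The 18×12 boundary matrix has rank 12 and Smith normal form diag(1,1,1,1,1,1,1,1,1,1,1,2).

Now H_k = ker ∂_k / im ∂_{k+1}, so:

  H_0: rank C_0 − rank ∂_1 = 7 − 6 = 1, and the invariant factors of ∂_1 are all 1, so H_0 = Z.
  H_1: rank ker ∂_1 − rank ∂_2 = (18 − 6) − 12 = 0, and ∂_2 has invariant factor 2 > 1, so H_1 = Z/2.
  H_2: rank ker ∂_2 − rank ∂_3 = (12 − 12) − 0 = 0, and there is no ∂_3, so H_2 = 0.

(K is a triangulation of the real projective plane RP^2.)

H_0 ≅ Z,  H_1 ≅ Z/2,  H_2 = 0.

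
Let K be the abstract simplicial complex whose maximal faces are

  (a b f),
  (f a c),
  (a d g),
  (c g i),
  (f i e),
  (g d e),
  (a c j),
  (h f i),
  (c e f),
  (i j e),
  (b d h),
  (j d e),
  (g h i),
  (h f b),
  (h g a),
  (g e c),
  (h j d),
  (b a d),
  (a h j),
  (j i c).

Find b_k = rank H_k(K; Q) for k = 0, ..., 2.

We work with the vertex ordering a < b < c < d < e < f < g < h < i < j. The simplices of K, each written with vertices in increasing order, are:

  0-simplices (10): a, b, c, d, e, f, g, h, i, j
  1-simplices (30): ab, ac, ad, af, ag, ah, aj, bd, bf, bh, ce, cf, cg, ci, cj, de, dg, dh, dj, ef, eg, ei, ej, fh, fi, gh, gi, hi, hj, ij
  2-simplices (20): abd, abf, acf, acj, adg, agh, ahj, bdh, bfh, cef, ceg, cgi, cij, deg, dej, dhj, efi, eij, fhi, ghi

so the chain groups are C_0 ≅ Z^10, C_1 ≅ Z^30, C_2 ≅ Z^20.

The boundary map ∂_1: C_1 → C_0 maps an edge to its endpoints' difference, ∂[p,q] = q − p. For instance
  ∂ei = i − e.
The 10×30 boundary matrix has rank 9 and Smith normal form diag(1,1,1,1,1,1,1,1,1).

∂_2: C_2 → C_1 maps a triangle to the signed sum of its edges. For instance
  ∂eij = ij − ej + ei,
  ∂acj = cj − aj + ac.
The resulting 30×20 matrix has rank 20, and its Smith normal form has invariant factors (1,1,1,1,1,1,1,1,1,1,1,1,1,1,1,1,1,1,1,2).

Reading off H_k = ker ∂_k / im ∂_{k+1}:

  H_0: rank C_0 − rank ∂_1 = 10 − 9 = 1, and the invariant factors of ∂_1 are all 1, so H_0 ≅ Z.
  H_1: rank ker ∂_1 − rank ∂_2 = (30 − 9) − 20 = 1, and ∂_2 has invariant factor 2 > 1, so H_1 ≅ Z ⊕ Z/2Z.
  H_2: rank ker ∂_2 − rank ∂_3 = (20 − 20) − 0 = 0, and there is no ∂_3, so H_2 ≅ 0.

Hence the Betti numbers are b_0 = 1, b_1 = 1, b_2 = 0.

b_0 = 1, b_1 = 1, b_2 = 0.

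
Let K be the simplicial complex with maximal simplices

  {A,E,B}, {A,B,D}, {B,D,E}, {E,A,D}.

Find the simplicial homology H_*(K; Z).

We work with the vertex ordering A < B < D < E. The simplices of K, each written with vertices in increasing order, are:

  0-simplices (4): A, B, D, E
  1-simplices (6): AB, AD, AE, BD, BE, DE
  2-simplices (4): ABD, ABE, ADE, BDE

giving chain groups C_0 ≅ Z^4, C_1 ≅ Z^6, C_2 ≅ Z^4.

The boundary map ∂_1: C_1 → C_0 is given by ∂[p,q] = [q] − [p]. For instance
  ∂BD = D − B.
The 4×6 boundary matrix has rank 3 and Smith normal form diag(1,1,1).

∂_2: C_2 → C_1 acts by ∂[p,q,r] = [q,r] − [p,r] + [p,q]. For instance
  ∂ABE = BE − AE + AB,
  ∂BDE = DE − BE + BD.
This gives a 6×4 integer matrix of rank 3; reducing to Smith normal form yields diagonal entries (1,1,1).

Now H_k = ker ∂_k / im ∂_{k+1}, so:

  H_0: rank C_0 − rank ∂_1 = 4 − 3 = 1, and the invariant factors of ∂_1 are all 1, so H_0 ≅ Z.
  H_1: rank ker ∂_1 − rank ∂_2 = (6 − 3) − 3 = 0, and the invariant factors of ∂_2 are all 1, so H_1 ≅ 0.
  H_2: rank ker ∂_2 − rank ∂_3 = (4 − 3) − 0 = 1, and there is no ∂_3, so H_2 ≅ Z.

As a check, the Euler characteristic is 4 − 6 + 4 = 2, which agrees with 1 − 0 + 1 = 2.
(K is a triangulation of the 2-sphere S^2.)

H_0 = Z,  H_1 = 0,  H_2 = Z.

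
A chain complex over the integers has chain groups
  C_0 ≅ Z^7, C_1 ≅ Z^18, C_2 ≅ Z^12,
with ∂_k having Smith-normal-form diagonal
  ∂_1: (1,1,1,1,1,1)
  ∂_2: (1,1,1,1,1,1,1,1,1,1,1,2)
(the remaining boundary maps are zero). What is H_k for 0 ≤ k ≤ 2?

H_0: b_0 = 7 − 0 − 6 = 1; torsion from ∂_1 factors > 1: none. So H_0 = Z.
H_1: b_1 = 18 − 6 − 12 = 0; torsion from ∂_2 factors > 1: [2]. So H_1 = Z/2.
H_2: b_2 = 12 − 12 − 0 = 0; torsion from ∂_3 factors > 1: none. So H_2 = 0.

H_0 = Z,  H_1 = Z/2,  H_2 = 0.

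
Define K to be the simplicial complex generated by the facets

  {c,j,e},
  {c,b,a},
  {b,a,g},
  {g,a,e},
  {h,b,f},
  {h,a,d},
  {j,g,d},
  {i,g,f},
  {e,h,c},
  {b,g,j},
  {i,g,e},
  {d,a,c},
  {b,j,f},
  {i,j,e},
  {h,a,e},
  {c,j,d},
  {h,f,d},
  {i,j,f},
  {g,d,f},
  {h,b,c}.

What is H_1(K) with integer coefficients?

H_1 ≅ Z ⊕ Z_2.

Fix the vertex order a < b < c < d < e < f < g < h < i < j and write every simplex with vertices in increasing order. Then dim K = 2 and the simplices of K are:

  0-simplices (10): a, b, c, d, e, f, g, h, i, j
  1-simplices (30): ab, ac, ad, ae, ag, ah, bc, bf, bg, bh, bj, cd, ce, ch, cj, df, dg, dh, dj, eg, eh, ei, ej, fg, fh, fi, fj, gi, gj, ij
  2-simplices (20): abc, abg, acd, adh, aeg, aeh, bch, bfh, bfj, bgj, cdj, ceh, cej, dfg, dfh, dgj, egi, eij, fgi, fij

so the chain groups are C_0 ≅ Z^10, C_1 ≅ Z^30, C_2 ≅ Z^20.

Boundary ∂_1: C_1 → C_0 sends each edge [p,q] (with p < q) to q − p. For instance
  ∂gj = j − g.
This gives a 10×30 integer matrix of rank 9; reducing to Smith normal form yields diagonal entries (1,1,1,1,1,1,1,1,1).

The boundary map ∂_2: C_2 → C_1 acts by ∂[p,q,r] = [q,r] − [p,r] + [p,q]. For instance
  ∂fij = ij − fj + fi,
  ∂aeg = eg − ag + ae.
This gives a 30×20 integer matrix of rank 20; reducing to Smith normal form yields diagonal entries (1,1,1,1,1,1,1,1,1,1,1,1,1,1,1,1,1,1,1,2).

Now H_k = ker ∂_k / im ∂_{k+1}, so:

  H_1: rank ker ∂_1 − rank ∂_2 = (30 − 9) − 20 = 1, and ∂_2 has invariant factor 2 > 1, so H_1 = Z ⊕ Z_2.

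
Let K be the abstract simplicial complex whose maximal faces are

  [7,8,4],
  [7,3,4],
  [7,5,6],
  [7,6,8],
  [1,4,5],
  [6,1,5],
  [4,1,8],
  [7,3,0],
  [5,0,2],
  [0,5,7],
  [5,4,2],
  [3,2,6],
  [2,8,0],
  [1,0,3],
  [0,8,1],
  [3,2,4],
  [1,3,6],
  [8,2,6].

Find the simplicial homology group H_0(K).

H_0 ≅ Z.

K has 9 vertices, 27 edges, 18 triangles.
rank ∂_0 = 0, rank ∂_1 = 8 ⇒ b_0 = 9 − 0 − 8 = 1; all invariant factors of ∂_1 are 1 so no torsion. So H_0 ≅ Z.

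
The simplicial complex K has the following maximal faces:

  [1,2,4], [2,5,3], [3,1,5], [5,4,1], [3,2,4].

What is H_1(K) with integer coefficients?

H_1 ≅ Z.

Fix the vertex order 1 < 2 < 3 < 4 < 5 and write every simplex with vertices in increasing order. Then dim K = 2 and the simplices of K are:

  0-simplices (5): [1], [2], [3], [4], [5]
  1-simplices (10): [1,2], [1,3], [1,4], [1,5], [2,3], [2,4], [2,5], [3,4], [3,5], [4,5]
  2-simplices (5): [1,2,4], [1,3,5], [1,4,5], [2,3,4], [2,3,5]

Hence C_0 ≅ Z^5, C_1 ≅ Z^10, C_2 ≅ Z^5.

∂_1: C_1 → C_0 maps an edge to its endpoints' difference, ∂[p,q] = q − p. For instance
  ∂[2,5] = [5] − [2].
This gives a 5×10 integer matrix of rank 4; reducing to Smith normal form yields diagonal entries (1,1,1,1).

∂_2: C_2 → C_1 sends each 2-simplex [p,q,r] to [q,r] − [p,r] + [p,q]. For instance
  ∂[2,3,5] = [3,5] − [2,5] + [2,3],
  ∂[2,3,4] = [3,4] − [2,4] + [2,3].
As a 10×5 matrix over Z this has rank 5, with invariant factors (1,1,1,1,1).

Computing H_k = (kernel of ∂_k) / (image of ∂_{k+1}):

  H_1: rank ker ∂_1 − rank ∂_2 = (10 − 4) − 5 = 1, and the invariant factors of ∂_2 are all 1, so H_1 ≅ Z.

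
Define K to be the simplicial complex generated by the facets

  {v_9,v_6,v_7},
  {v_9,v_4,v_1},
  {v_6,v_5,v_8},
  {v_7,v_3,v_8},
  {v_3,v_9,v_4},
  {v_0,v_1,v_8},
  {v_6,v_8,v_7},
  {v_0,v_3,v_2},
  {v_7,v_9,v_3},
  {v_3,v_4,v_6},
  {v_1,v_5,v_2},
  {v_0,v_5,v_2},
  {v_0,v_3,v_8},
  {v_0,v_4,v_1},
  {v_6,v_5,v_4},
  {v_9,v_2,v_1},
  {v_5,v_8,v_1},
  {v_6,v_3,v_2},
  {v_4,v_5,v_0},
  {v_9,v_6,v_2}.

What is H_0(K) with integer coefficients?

H_0 = Z.

Fix the vertex order v_0 < v_1 < v_2 < v_3 < v_4 < v_5 < v_6 < v_7 < v_8 < v_9 and write every simplex with vertices in increasing order. Then dim K = 2 and the simplices of K are:

  0-simplices (10): [v_0], [v_1], [v_2], [v_3], [v_4], [v_5], [v_6], [v_7], [v_8], [v_9]
  1-simplices (30): (30 of them)
  2-simplices (20): (20 of them)

giving chain groups C_0 ≅ Z^10, C_1 ≅ Z^30, C_2 ≅ Z^20.

∂_1: C_1 → C_0 maps an edge to its endpoints' difference, ∂[p,q] = q − p. For instance
  ∂[v_3,v_9] = [v_9] − [v_3].
As a 10×30 matrix over Z this has rank 9, with invariant factors (1,1,1,1,1,1,1,1,1).

Boundary ∂_2: C_2 → C_1 acts by ∂[p,q,r] = [q,r] − [p,r] + [p,q]. For instance
  ∂[v_3,v_4,v_9] = [v_4,v_9] − [v_3,v_9] + [v_3,v_4],
  ∂[v_2,v_3,v_6] = [v_3,v_6] − [v_2,v_6] + [v_2,v_3].
The 30×20 boundary matrix has rank 20 and Smith normal form diag(1,1,1,1,1,1,1,1,1,1,1,1,1,1,1,1,1,1,1,2).

Now H_k = ker ∂_k / im ∂_{k+1}, so:

  H_0: rank C_0 − rank ∂_1 = 10 − 9 = 1, and the invariant factors of ∂_1 are all 1, so H_0 ≅ Z.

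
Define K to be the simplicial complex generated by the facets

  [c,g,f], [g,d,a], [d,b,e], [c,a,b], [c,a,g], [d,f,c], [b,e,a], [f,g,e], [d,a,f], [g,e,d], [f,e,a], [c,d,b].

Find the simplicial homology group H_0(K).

H_0 = Z.

Take the total order a < b < c < d < e < f < g on the vertex set. Then K (dimension 2) consists of the simplices:

  0-simplices (7): a, b, c, d, e, f, g
  1-simplices (18): ab, ac, ad, ae, af, ag, bc, bd, be, cd, cf, cg, de, df, dg, ef, eg, fg
  2-simplices (12): abc, abe, acg, adf, adg, aef, bcd, bde, cdf, cfg, deg, efg

Hence C_0 ≅ Z^7, C_1 ≅ Z^18, C_2 ≅ Z^12.

Boundary ∂_1: C_1 → C_0 maps an edge to its endpoints' difference, ∂[p,q] = q − p.
As a 7×18 matrix over Z this has rank 6, with invariant factors (1,1,1,1,1,1).

The boundary map ∂_2: C_2 → C_1 sends each 2-simplex [p,q,r] to [q,r] − [p,r] + [p,q]. For instance
  ∂aef = ef − af + ae,
  ∂deg = eg − dg + de.
The 18×12 boundary matrix has rank 12 and Smith normal form diag(1,1,1,1,1,1,1,1,1,1,1,2).

Reading off H_k = ker ∂_k / im ∂_{k+1}:

  H_0: rank C_0 − rank ∂_1 = 7 − 6 = 1, and the invariant factors of ∂_1 are all 1, so H_0 = Z.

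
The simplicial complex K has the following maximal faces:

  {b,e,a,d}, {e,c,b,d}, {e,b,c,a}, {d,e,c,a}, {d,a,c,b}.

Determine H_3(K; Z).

H_3 = Z.

Take the total order a < b < c < d < e on the vertex set. Then K (dimension 3) consists of the simplices:

  0-simplices (5): a, b, c, d, e
  1-simplices (10): ab, ac, ad, ae, bc, bd, be, cd, ce, de
  2-simplices (10): abc, abd, abe, acd, ace, ade, bcd, bce, bde, cde
  3-simplices (5): abcd, abce, abde, acde, bcde

giving chain groups C_0 ≅ Z^5, C_1 ≅ Z^10, C_2 ≅ Z^10, C_3 ≅ Z^5.

∂_1: C_1 → C_0 maps an edge to its endpoints' difference, ∂[p,q] = q − p.
The resulting 5×10 matrix has rank 4, and its Smith normal form has invariant factors (1,1,1,1).

∂_2: C_2 → C_1 sends each 2-simplex [p,q,r] to [q,r] − [p,r] + [p,q]. For instance
  ∂bce = ce − be + bc,
  ∂abd = bd − ad + ab.
This gives a 10×10 integer matrix of rank 6; reducing to Smith normal form yields diagonal entries (1,1,1,1,1,1).

Boundary ∂_3: C_3 → C_2 sends each 3-simplex σ to the alternating sum Σ_i (−1)^i (σ with its i-th vertex removed). For instance
  ∂bcde = cde − bde + bce − bcd,
  ∂abce = bce − ace + abe − abc.
The 10×5 boundary matrix has rank 4 and Smith normal form diag(1,1,1,1).

From H_k ≅ ker(∂_k) / im(∂_{k+1}) we obtain:

  H_3: rank ker ∂_3 − rank ∂_4 = (5 − 4) − 0 = 1, and there is no ∂_4, so H_3 = Z.

(K is a triangulation of the 3-sphere S^3.)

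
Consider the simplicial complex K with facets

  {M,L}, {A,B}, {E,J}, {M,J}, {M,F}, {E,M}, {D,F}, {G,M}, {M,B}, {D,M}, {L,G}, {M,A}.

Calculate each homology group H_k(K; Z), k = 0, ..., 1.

H_0 = Z,  H_1 = Z^4.

Take the total order A < B < D < E < F < G < J < L < M on the vertex set. Then K (dimension 1) consists of the simplices:

  0-simplices (9): A, B, D, E, F, G, J, L, M
  1-simplices (12): AB, AM, BM, DF, DM, EJ, EM, FM, GL, GM, JM, LM

giving chain groups C_0 ≅ Z^9, C_1 ≅ Z^12.

∂_1: C_1 → C_0 maps an edge to its endpoints' difference, ∂[p,q] = q − p.
As a 9×12 matrix over Z this has rank 8, with invariant factors (1,1,1,1,1,1,1,1).

From H_k ≅ ker(∂_k) / im(∂_{k+1}) we obtain:

  H_0: rank C_0 − rank ∂_1 = 9 − 8 = 1, and the invariant factors of ∂_1 are all 1, so H_0 = Z.
  H_1: rank ker ∂_1 − rank ∂_2 = (12 − 8) − 0 = 4, and there is no ∂_2, so H_1 = Z^4.

As a check, the Euler characteristic is 9 − 12 = -3, which agrees with 1 − 4 = -3.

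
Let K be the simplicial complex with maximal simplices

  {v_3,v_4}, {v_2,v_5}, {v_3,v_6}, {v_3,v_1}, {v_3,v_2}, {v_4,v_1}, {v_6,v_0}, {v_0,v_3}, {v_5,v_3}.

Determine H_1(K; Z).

H_1 = Z^3.

Order the vertices as v_0 < v_1 < v_2 < v_3 < v_4 < v_5 < v_6. Listing each simplex with vertices in this order, K has dimension 1 with simplices:

  0-simplices (7): [v_0], [v_1], [v_2], [v_3], [v_4], [v_5], [v_6]
  1-simplices (9): [v_0,v_3], [v_0,v_6], [v_1,v_3], [v_1,v_4], [v_2,v_3], [v_2,v_5], [v_3,v_4], [v_3,v_5], [v_3,v_6]

giving chain groups C_0 ≅ Z^7, C_1 ≅ Z^9.

∂_1: C_1 → C_0 sends each edge [p,q] (with p < q) to q − p.
As a 7×9 matrix over Z this has rank 6, with invariant factors (1,1,1,1,1,1).

From H_k ≅ ker(∂_k) / im(∂_{k+1}) we obtain:

  H_1: rank ker ∂_1 − rank ∂_2 = (9 − 6) − 0 = 3, and there is no ∂_2, so H_1 ≅ Z^3.

(K is a triangulation of a wedge of 3 circles.)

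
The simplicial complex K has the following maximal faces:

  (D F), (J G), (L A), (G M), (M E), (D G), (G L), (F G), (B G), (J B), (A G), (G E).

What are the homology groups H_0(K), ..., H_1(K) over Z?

H_0 ≅ Z,  H_1 ≅ Z^4.

K has 9 vertices, 12 edges.
rank ∂_0 = 0, rank ∂_1 = 8 ⇒ b_0 = 9 − 0 − 8 = 1; all invariant factors of ∂_1 are 1 so no torsion. So H_0 = Z.
rank ∂_1 = 8, rank ∂_2 = 0 ⇒ b_1 = 12 − 8 − 0 = 4. So H_1 = Z^4.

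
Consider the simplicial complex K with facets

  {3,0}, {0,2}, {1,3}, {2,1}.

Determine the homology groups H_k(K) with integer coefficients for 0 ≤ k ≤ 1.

H_0 = Z,  H_1 = Z.

We work with the vertex ordering 0 < 1 < 2 < 3. The simplices of K, each written with vertices in increasing order, are:

  0-simplices (4): [0], [1], [2], [3]
  1-simplices (4): [0,2], [0,3], [1,2], [1,3]

Hence C_0 ≅ Z^4, C_1 ≅ Z^4.

∂_1: C_1 → C_0 is given by ∂[p,q] = [q] − [p].
The 4×4 boundary matrix has rank 3 and Smith normal form diag(1,1,1).

Computing H_k = (kernel of ∂_k) / (image of ∂_{k+1}):

  H_0: rank C_0 − rank ∂_1 = 4 − 3 = 1, and the invariant factors of ∂_1 are all 1, so H_0 ≅ Z.
  H_1: rank ker ∂_1 − rank ∂_2 = (4 − 3) − 0 = 1, and there is no ∂_2, so H_1 ≅ Z.

As a check, the Euler characteristic is 4 − 4 = 0, which agrees with 1 − 1 = 0.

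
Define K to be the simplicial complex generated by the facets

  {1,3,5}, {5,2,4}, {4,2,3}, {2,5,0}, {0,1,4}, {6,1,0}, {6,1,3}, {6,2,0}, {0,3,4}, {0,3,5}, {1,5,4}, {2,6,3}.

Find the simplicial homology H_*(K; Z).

H_0 ≅ Z,  H_1 ≅ Z/2,  H_2 = 0.

Order the vertices as 0 < 1 < 2 < 3 < 4 < 5 < 6. Listing each simplex with vertices in this order, K has dimension 2 with simplices:

  0-simplices (7): [0], [1], [2], [3], [4], [5], [6]
  1-simplices (18): [0,1], [0,2], [0,3], [0,4], [0,5], [0,6], [1,3], [1,4], [1,5], [1,6], [2,3], [2,4], [2,5], [2,6], [3,4], [3,5], [3,6], [4,5]
  2-simplices (12): [0,1,4], [0,1,6], [0,2,5], [0,2,6], [0,3,4], [0,3,5], [1,3,5], [1,3,6], [1,4,5], [2,3,4], [2,3,6], [2,4,5]

Hence C_0 ≅ Z^7, C_1 ≅ Z^18, C_2 ≅ Z^12.

The boundary map ∂_1: C_1 → C_0 sends each edge [p,q] (with p < q) to q − p.
The 7×18 boundary matrix has rank 6 and Smith normal form diag(1,1,1,1,1,1).

The boundary map ∂_2: C_2 → C_1 acts by ∂[p,q,r] = [q,r] − [p,r] + [p,q]. For instance
  ∂[1,4,5] = [4,5] − [1,5] + [1,4],
  ∂[2,3,6] = [3,6] − [2,6] + [2,3].
This gives a 18×12 integer matrix of rank 12; reducing to Smith normal form yields diagonal entries (1,1,1,1,1,1,1,1,1,1,1,2).

Reading off H_k = ker ∂_k / im ∂_{k+1}:

  H_0: rank C_0 − rank ∂_1 = 7 − 6 = 1, and the invariant factors of ∂_1 are all 1, so H_0 ≅ Z.
  H_1: rank ker ∂_1 − rank ∂_2 = (18 − 6) − 12 = 0, and ∂_2 has invariant factor 2 > 1, so H_1 ≅ Z/2.
  H_2: rank ker ∂_2 − rank ∂_3 = (12 − 12) − 0 = 0, and there is no ∂_3, so H_2 ≅ 0.

(K is a triangulation of the real projective plane RP^2.)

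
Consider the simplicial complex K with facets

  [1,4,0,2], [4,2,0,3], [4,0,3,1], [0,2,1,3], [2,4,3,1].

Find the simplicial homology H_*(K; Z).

H_0 = Z,  H_1 = 0,  H_2 = 0,  H_3 = Z.

We work with the vertex ordering 0 < 1 < 2 < 3 < 4. The simplices of K, each written with vertices in increasing order, are:

  0-simplices (5): [0], [1], [2], [3], [4]
  1-simplices (10): [0,1], [0,2], [0,3], [0,4], [1,2], [1,3], [1,4], [2,3], [2,4], [3,4]
  2-simplices (10): [0,1,2], [0,1,3], [0,1,4], [0,2,3], [0,2,4], [0,3,4], [1,2,3], [1,2,4], [1,3,4], [2,3,4]
  3-simplices (5): [0,1,2,3], [0,1,2,4], [0,1,3,4], [0,2,3,4], [1,2,3,4]

Hence C_0 ≅ Z^5, C_1 ≅ Z^10, C_2 ≅ Z^10, C_3 ≅ Z^5.

Boundary ∂_1: C_1 → C_0 maps an edge to its endpoints' difference, ∂[p,q] = q − p.
The resulting 5×10 matrix has rank 4, and its Smith normal form has invariant factors (1,1,1,1).

Boundary ∂_2: C_2 → C_1 acts by ∂[p,q,r] = [q,r] − [p,r] + [p,q]. For instance
  ∂[0,2,3] = [2,3] − [0,3] + [0,2],
  ∂[1,3,4] = [3,4] − [1,4] + [1,3].
The resulting 10×10 matrix has rank 6, and its Smith normal form has invariant factors (1,1,1,1,1,1).

The boundary map ∂_3: C_3 → C_2 sends each 3-simplex σ to the alternating sum Σ_i (−1)^i (σ with its i-th vertex removed). For instance
  ∂[0,2,3,4] = [2,3,4] − [0,3,4] + [0,2,4] − [0,2,3],
  ∂[0,1,3,4] = [1,3,4] − [0,3,4] + [0,1,4] − [0,1,3].
The resulting 10×5 matrix has rank 4, and its Smith normal form has invariant factors (1,1,1,1).

From H_k ≅ ker(∂_k) / im(∂_{k+1}) we obtain:

  H_0: rank C_0 − rank ∂_1 = 5 − 4 = 1, and the invariant factors of ∂_1 are all 1, so H_0 ≅ Z.
  H_1: rank ker ∂_1 − rank ∂_2 = (10 − 4) − 6 = 0, and the invariant factors of ∂_2 are all 1, so H_1 ≅ 0.
  H_2: rank ker ∂_2 − rank ∂_3 = (10 − 6) − 4 = 0, and the invariant factors of ∂_3 are all 1, so H_2 ≅ 0.
  H_3: rank ker ∂_3 − rank ∂_4 = (5 − 4) − 0 = 1, and there is no ∂_4, so H_3 ≅ Z.

As a check, the Euler characteristic is 5 − 10 + 10 − 5 = 0, which agrees with 1 − 0 + 0 − 1 = 0.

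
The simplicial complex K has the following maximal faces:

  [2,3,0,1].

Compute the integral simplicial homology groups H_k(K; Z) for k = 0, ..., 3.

Fix the vertex order 0 < 1 < 2 < 3 and write every simplex with vertices in increasing order. Then dim K = 3 and the simplices of K are:

  0-simplices (4): [0], [1], [2], [3]
  1-simplices (6): [0,1], [0,2], [0,3], [1,2], [1,3], [2,3]
  2-simplices (4): [0,1,2], [0,1,3], [0,2,3], [1,2,3]
  3-simplices (1): [0,1,2,3]

giving chain groups C_0 ≅ Z^4, C_1 ≅ Z^6, C_2 ≅ Z^4, C_3 ≅ Z^1.

Boundary ∂_1: C_1 → C_0 maps an edge to its endpoints' difference, ∂[p,q] = q − p. For instance
  ∂[0,3] = [3] − [0].
As a 4×6 matrix over Z this has rank 3, with invariant factors (1,1,1).

Boundary ∂_2: C_2 → C_1 acts by ∂[p,q,r] = [q,r] − [p,r] + [p,q]. For instance
  ∂[1,2,3] = [2,3] − [1,3] + [1,2],
  ∂[0,1,2] = [1,2] − [0,2] + [0,1].
The resulting 6×4 matrix has rank 3, and its Smith normal form has invariant factors (1,1,1).

Boundary ∂_3: C_3 → C_2 sends each 3-simplex σ to the alternating sum Σ_i (−1)^i (σ with its i-th vertex removed). For instance
  ∂[0,1,2,3] = [1,2,3] − [0,2,3] + [0,1,3] − [0,1,2].
The resulting 4×1 matrix has rank 1, and its Smith normal form has invariant factors (1).

From H_k ≅ ker(∂_k) / im(∂_{k+1}) we obtain:

  H_0: rank C_0 − rank ∂_1 = 4 − 3 = 1, and the invariant factors of ∂_1 are all 1, so H_0 = Z.
  H_1: rank ker ∂_1 − rank ∂_2 = (6 − 3) − 3 = 0, and the invariant factors of ∂_2 are all 1, so H_1 = 0.
  H_2: rank ker ∂_2 − rank ∂_3 = (4 − 3) − 1 = 0, and the invariant factors of ∂_3 are all 1, so H_2 = 0.
  H_3: rank ker ∂_3 − rank ∂_4 = (1 − 1) − 0 = 0, and there is no ∂_4, so H_3 = 0.

As a check, the Euler characteristic is 4 − 6 + 4 − 1 = 1, which agrees with 1 − 0 + 0 − 0 = 1.

H_0 ≅ Z,  H_1 = 0,  H_2 = 0,  H_3 = 0.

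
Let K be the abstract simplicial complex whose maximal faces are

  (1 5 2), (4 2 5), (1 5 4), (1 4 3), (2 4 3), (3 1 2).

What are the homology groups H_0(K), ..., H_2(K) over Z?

H_0 = Z,  H_1 = 0,  H_2 = Z.

Take the total order 1 < 2 < 3 < 4 < 5 on the vertex set. Then K (dimension 2) consists of the simplices:

  0-simplices (5): [1], [2], [3], [4], [5]
  1-simplices (9): [1,2], [1,3], [1,4], [1,5], [2,3], [2,4], [2,5], [3,4], [4,5]
  2-simplices (6): [1,2,3], [1,2,5], [1,3,4], [1,4,5], [2,3,4], [2,4,5]

Hence C_0 ≅ Z^5, C_1 ≅ Z^9, C_2 ≅ Z^6.

The boundary map ∂_1: C_1 → C_0 is given by ∂[p,q] = [q] − [p]. For instance
  ∂[2,5] = [5] − [2].
This gives a 5×9 integer matrix of rank 4; reducing to Smith normal form yields diagonal entries (1,1,1,1).

The boundary map ∂_2: C_2 → C_1 sends each 2-simplex [p,q,r] to [q,r] − [p,r] + [p,q]. For instance
  ∂[1,2,3] = [2,3] − [1,3] + [1,2],
  ∂[1,4,5] = [4,5] − [1,5] + [1,4].
This gives a 9×6 integer matrix of rank 5; reducing to Smith normal form yields diagonal entries (1,1,1,1,1).

Now H_k = ker ∂_k / im ∂_{k+1}, so:

  H_0: rank C_0 − rank ∂_1 = 5 − 4 = 1, and the invariant factors of ∂_1 are all 1, so H_0 = Z.
  H_1: rank ker ∂_1 − rank ∂_2 = (9 − 4) − 5 = 0, and the invariant factors of ∂_2 are all 1, so H_1 = 0.
  H_2: rank ker ∂_2 − rank ∂_3 = (6 − 5) − 0 = 1, and there is no ∂_3, so H_2 = Z.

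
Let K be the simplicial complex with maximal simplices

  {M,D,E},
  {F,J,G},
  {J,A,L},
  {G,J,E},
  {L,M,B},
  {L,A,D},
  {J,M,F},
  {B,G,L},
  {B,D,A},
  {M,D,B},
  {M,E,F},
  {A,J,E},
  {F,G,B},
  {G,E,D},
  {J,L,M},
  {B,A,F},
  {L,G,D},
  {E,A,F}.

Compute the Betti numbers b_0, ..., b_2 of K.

b_0 = 1, b_1 = 1, b_2 = 0.

Take the total order A < B < D < E < F < G < J < L < M on the vertex set. Then K (dimension 2) consists of the simplices:

  0-simplices (9): A, B, D, E, F, G, J, L, M
  1-simplices (27): AB, AD, AE, AF, AJ, AL, BD, BF, BG, BL, BM, DE, DG, DL, DM, EF, EG, EJ, EM, FG, FJ, FM, GJ, GL, JL, JM, LM
  2-simplices (18): ABD, ABF, ADL, AEF, AEJ, AJL, BDM, BFG, BGL, BLM, DEG, DEM, DGL, EFM, EGJ, FGJ, FJM, JLM

giving chain groups C_0 ≅ Z^9, C_1 ≅ Z^27, C_2 ≅ Z^18.

Boundary ∂_1: C_1 → C_0 maps an edge to its endpoints' difference, ∂[p,q] = q − p. For instance
  ∂BD = D − B.
The resulting 9×27 matrix has rank 8, and its Smith normal form has invariant factors (1,1,1,1,1,1,1,1).

The boundary map ∂_2: C_2 → C_1 maps a triangle to the signed sum of its edges. For instance
  ∂BFG = FG − BG + BF,
  ∂EFM = FM − EM + EF.
As a 27×18 matrix over Z this has rank 18, with invariant factors (1,1,1,1,1,1,1,1,1,1,1,1,1,1,1,1,1,2).

From H_k ≅ ker(∂_k) / im(∂_{k+1}) we obtain:

  H_0: rank C_0 − rank ∂_1 = 9 − 8 = 1, and the invariant factors of ∂_1 are all 1, so H_0 = Z.
  H_1: rank ker ∂_1 − rank ∂_2 = (27 − 8) − 18 = 1, and ∂_2 has invariant factor 2 > 1, so H_1 = Z × Z/2.
  H_2: rank ker ∂_2 − rank ∂_3 = (18 − 18) − 0 = 0, and there is no ∂_3, so H_2 = 0.

(K is a triangulation of the Klein bottle.)

Hence the Betti numbers are b_0 = 1, b_1 = 1, b_2 = 0.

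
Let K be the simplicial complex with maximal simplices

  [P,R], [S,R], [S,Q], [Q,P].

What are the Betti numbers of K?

b_0 = 1, b_1 = 1.

Order the vertices as P < Q < R < S. Listing each simplex with vertices in this order, K has dimension 1 with simplices:

  0-simplices (4): P, Q, R, S
  1-simplices (4): PQ, PR, QS, RS

Hence C_0 ≅ Z^4, C_1 ≅ Z^4.

The boundary map ∂_1: C_1 → C_0 sends each edge [p,q] (with p < q) to q − p.
This gives a 4×4 integer matrix of rank 3; reducing to Smith normal form yields diagonal entries (1,1,1).

Reading off H_k = ker ∂_k / im ∂_{k+1}:

  H_0: rank C_0 − rank ∂_1 = 4 − 3 = 1, and the invariant factors of ∂_1 are all 1, so H_0 = Z.
  H_1: rank ker ∂_1 − rank ∂_2 = (4 − 3) − 0 = 1, and there is no ∂_2, so H_1 = Z.

Hence the Betti numbers are b_0 = 1, b_1 = 1.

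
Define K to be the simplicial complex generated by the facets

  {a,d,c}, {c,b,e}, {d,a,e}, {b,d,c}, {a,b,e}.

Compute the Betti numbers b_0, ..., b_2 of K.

b_0 = 1, b_1 = 1, b_2 = 0.

Take the total order a < b < c < d < e on the vertex set. Then K (dimension 2) consists of the simplices:

  0-simplices (5): a, b, c, d, e
  1-simplices (10): ab, ac, ad, ae, bc, bd, be, cd, ce, de
  2-simplices (5): abe, acd, ade, bcd, bce

giving chain groups C_0 ≅ Z^5, C_1 ≅ Z^10, C_2 ≅ Z^5.

Boundary ∂_1: C_1 → C_0 is given by ∂[p,q] = [q] − [p]. For instance
  ∂bd = d − b.
This gives a 5×10 integer matrix of rank 4; reducing to Smith normal form yields diagonal entries (1,1,1,1).

∂_2: C_2 → C_1 maps a triangle to the signed sum of its edges. For instance
  ∂bcd = cd − bd + bc,
  ∂bce = ce − be + bc.
As a 10×5 matrix over Z this has rank 5, with invariant factors (1,1,1,1,1).

Reading off H_k = ker ∂_k / im ∂_{k+1}:

  H_0: rank C_0 − rank ∂_1 = 5 − 4 = 1, and the invariant factors of ∂_1 are all 1, so H_0 ≅ Z.
  H_1: rank ker ∂_1 − rank ∂_2 = (10 − 4) − 5 = 1, and the invariant factors of ∂_2 are all 1, so H_1 ≅ Z.
  H_2: rank ker ∂_2 − rank ∂_3 = (5 − 5) − 0 = 0, and there is no ∂_3, so H_2 ≅ 0.

Hence the Betti numbers are b_0 = 1, b_1 = 1, b_2 = 0.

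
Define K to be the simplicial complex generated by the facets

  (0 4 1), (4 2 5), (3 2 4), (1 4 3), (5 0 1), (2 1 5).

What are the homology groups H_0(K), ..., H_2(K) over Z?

Take the total order 0 < 1 < 2 < 3 < 4 < 5 on the vertex set. Then K (dimension 2) consists of the simplices:

  0-simplices (6): [0], [1], [2], [3], [4], [5]
  1-simplices (12): [0,1], [0,4], [0,5], [1,2], [1,3], [1,4], [1,5], [2,3], [2,4], [2,5], [3,4], [4,5]
  2-simplices (6): [0,1,4], [0,1,5], [1,2,5], [1,3,4], [2,3,4], [2,4,5]

so the chain groups are C_0 ≅ Z^6, C_1 ≅ Z^12, C_2 ≅ Z^6.

The boundary map ∂_1: C_1 → C_0 maps an edge to its endpoints' difference, ∂[p,q] = q − p.
As a 6×12 matrix over Z this has rank 5, with invariant factors (1,1,1,1,1).

Boundary ∂_2: C_2 → C_1 acts by ∂[p,q,r] = [q,r] − [p,r] + [p,q]. For instance
  ∂[0,1,5] = [1,5] − [0,5] + [0,1],
  ∂[2,4,5] = [4,5] − [2,5] + [2,4].
This gives a 12×6 integer matrix of rank 6; reducing to Smith normal form yields diagonal entries (1,1,1,1,1,1).

Reading off H_k = ker ∂_k / im ∂_{k+1}:

  H_0: rank C_0 − rank ∂_1 = 6 − 5 = 1, and the invariant factors of ∂_1 are all 1, so H_0 ≅ Z.
  H_1: rank ker ∂_1 − rank ∂_2 = (12 − 5) − 6 = 1, and the invariant factors of ∂_2 are all 1, so H_1 ≅ Z.
  H_2: rank ker ∂_2 − rank ∂_3 = (6 − 6) − 0 = 0, and there is no ∂_3, so H_2 ≅ 0.

As a check, the Euler characteristic is 6 − 12 + 6 = 0, which agrees with 1 − 1 + 0 = 0.

H_0 = Z,  H_1 = Z,  H_2 = 0.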